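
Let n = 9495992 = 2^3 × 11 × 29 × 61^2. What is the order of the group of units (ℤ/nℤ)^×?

4099200

φ(2^3) = 2^3 − 2^2 = 8 − 4 = 4.
φ(11) = 11 − 1 = 10.
φ(29) = 29 − 1 = 28.
φ(61^2) = 61^2 − 61^1 = 3721 − 61 = 3660.
φ(9495992) = 4 × 10 × 28 × 3660 = 4099200.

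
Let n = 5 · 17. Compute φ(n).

φ(5) = 5 − 1 = 4.
φ(17) = 17 − 1 = 16.
φ(85) = 4 × 16 = 64.

64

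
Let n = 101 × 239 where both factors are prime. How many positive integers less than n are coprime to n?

23800

φ(24139) = 24139 · (1 − 1/101) · (1 − 1/239)
       = 24139 · 23800/24139 = 23800.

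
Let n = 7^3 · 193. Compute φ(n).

φ(7^3) = 7^2·(7−1) = 49·6 = 294.
φ(193) = 193 − 1 = 192.
Since φ is multiplicative, φ(66199) = 294 · 192 = 56448.

56448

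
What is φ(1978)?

924

First factor: 1978 = 2 * 23 * 43.
φ(2) = 2 − 1 = 1.
φ(23) = 23 − 1 = 22.
φ(43) = 43 − 1 = 42.
φ(1978) = 1 × 22 × 42 = 924.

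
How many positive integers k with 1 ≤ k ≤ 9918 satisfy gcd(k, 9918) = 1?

3024

Factor 9918: 9918 = 2 · 3^2 · 19 · 29.
φ(9918) = 9918 · (1 − 1/2) · (1 − 1/3) · (1 − 1/19) · (1 − 1/29)
       = 9918 · 1008/3306 = 3024.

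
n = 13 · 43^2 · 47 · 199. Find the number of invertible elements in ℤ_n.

φ(224818061) = 224818061 · (1 − 1/13) · (1 − 1/43) · (1 − 1/47) · (1 − 1/199)
       = 224818061 · 4590432/5228327 = 197388576.

197388576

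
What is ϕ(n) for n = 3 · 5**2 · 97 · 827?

3171840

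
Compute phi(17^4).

φ(83521) = 83521 · (1 − 1/17)
       = 83521 · 16/17 = 78608.

78608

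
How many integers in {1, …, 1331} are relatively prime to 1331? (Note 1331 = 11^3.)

φ(11^3) = 11^3 − 11^2 = 1331 − 121 = 1210.

1210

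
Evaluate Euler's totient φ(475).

360

475 = 5^2 × 19.
φ(475) = 475 · (1 − 1/5) · (1 − 1/19)
       = 475 · 72/95 = 360.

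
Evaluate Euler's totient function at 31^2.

φ(31^2) = 31^1·(31−1) = 31·30 = 930.

930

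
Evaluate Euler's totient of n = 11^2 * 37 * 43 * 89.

φ(11^2) = 11^2 − 11^1 = 121 − 11 = 110.
φ(37) = 37 − 1 = 36.
φ(43) = 43 − 1 = 42.
φ(89) = 89 − 1 = 88.
φ(17133479) = 110 × 36 × 42 × 88 = 14636160.

14636160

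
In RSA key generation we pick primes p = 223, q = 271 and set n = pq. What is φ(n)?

φ(n) = (p − 1)(q − 1) = (223−1)(271−1) = 222·270 = 59940.

59940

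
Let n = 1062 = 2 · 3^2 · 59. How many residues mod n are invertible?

348

φ(2) = 2 − 1 = 1.
φ(3^2) = 3^1·(3−1) = 3·2 = 6.
φ(59) = 59 − 1 = 58.
φ(1062) = 1 × 6 × 58 = 348.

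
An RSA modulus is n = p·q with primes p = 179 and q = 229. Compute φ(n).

40584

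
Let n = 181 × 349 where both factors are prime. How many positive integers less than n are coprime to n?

62640

φ(181) = 181 − 1 = 180.
φ(349) = 349 − 1 = 348.
φ(63169) = 180 × 348 = 62640.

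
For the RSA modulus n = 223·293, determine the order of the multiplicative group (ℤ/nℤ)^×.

64824

φ(65339) = 65339 · (1 − 1/223) · (1 − 1/293)
       = 65339 · 64824/65339 = 64824.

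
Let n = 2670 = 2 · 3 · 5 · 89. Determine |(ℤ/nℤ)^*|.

704

φ(2) = 2 − 1 = 1.
φ(3) = 3 − 1 = 2.
φ(5) = 5 − 1 = 4.
φ(89) = 89 − 1 = 88.
Multiply: 1 · 2 · 4 · 88 = 704.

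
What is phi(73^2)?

5256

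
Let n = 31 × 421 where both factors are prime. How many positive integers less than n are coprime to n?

φ(n) = (p − 1)(q − 1) = (31−1)(421−1) = 30·420 = 12600.

12600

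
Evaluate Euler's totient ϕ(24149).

21600

Factor 24149: 24149 = 19 * 31 * 41.
φ(24149) = 24149 · (1 − 1/19) · (1 − 1/31) · (1 − 1/41)
       = 24149 · 21600/24149 = 21600.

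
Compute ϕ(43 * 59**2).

143724

φ(43) = 43 − 1 = 42.
φ(59^2) = 59^2 − 59^1 = 3481 − 59 = 3422.
Multiply: 42 · 3422 = 143724.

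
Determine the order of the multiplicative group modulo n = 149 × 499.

φ(74351) = 74351 · (1 − 1/149) · (1 − 1/499)
       = 74351 · 73704/74351 = 73704.

73704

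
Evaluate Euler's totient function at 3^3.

18

φ(27) = 27 · (1 − 1/3)
       = 27 · 2/3 = 18.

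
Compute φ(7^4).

φ(2401) = 2401 · (1 − 1/7)
       = 2401 · 6/7 = 2058.

2058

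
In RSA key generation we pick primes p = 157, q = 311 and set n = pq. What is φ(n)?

For distinct primes, φ(pq) = (p−1)(q−1) = 156 × 310 = 48360.

48360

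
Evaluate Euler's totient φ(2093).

1584

2093 = 7 × 13 × 23.
φ(2093) = 2093 · (1 − 1/7) · (1 − 1/13) · (1 − 1/23)
       = 2093 · 1584/2093 = 1584.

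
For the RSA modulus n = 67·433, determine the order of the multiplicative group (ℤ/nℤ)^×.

φ(67) = 67 − 1 = 66.
φ(433) = 433 − 1 = 432.
Multiply: 66 · 432 = 28512.

28512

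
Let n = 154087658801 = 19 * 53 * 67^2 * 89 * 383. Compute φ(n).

139136355072

φ(19) = 19 − 1 = 18.
φ(53) = 53 − 1 = 52.
φ(67^2) = 67^2 − 67^1 = 4489 − 67 = 4422.
φ(89) = 89 − 1 = 88.
φ(383) = 383 − 1 = 382.
Since φ is multiplicative, φ(154087658801) = 18 · 52 · 4422 · 88 · 382 = 139136355072.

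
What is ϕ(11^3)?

1210

φ(11^3) = 11^3 − 11^2 = 1331 − 121 = 1210.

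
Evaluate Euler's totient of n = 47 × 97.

4416

φ(4559) = 4559 · (1 − 1/47) · (1 − 1/97)
       = 4559 · 4416/4559 = 4416.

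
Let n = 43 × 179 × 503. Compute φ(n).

φ(43) = 43 − 1 = 42.
φ(179) = 179 − 1 = 178.
φ(503) = 503 − 1 = 502.
φ(3871591) = 42 × 178 × 502 = 3752952.

3752952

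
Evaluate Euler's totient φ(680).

256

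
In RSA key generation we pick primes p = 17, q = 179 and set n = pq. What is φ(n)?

φ(3043) = 3043 · (1 − 1/17) · (1 − 1/179)
       = 3043 · 2848/3043 = 2848.

2848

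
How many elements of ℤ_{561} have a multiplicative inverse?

320

Factor 561: 561 = 3 × 11 × 17.
φ(3) = 3 − 1 = 2.
φ(11) = 11 − 1 = 10.
φ(17) = 17 − 1 = 16.
Since φ is multiplicative, φ(561) = 2 · 10 · 16 = 320.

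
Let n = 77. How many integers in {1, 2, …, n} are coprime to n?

First factor: 77 = 7 · 11.
φ(77) = 77 · (1 − 1/7) · (1 − 1/11)
       = 77 · 60/77 = 60.

60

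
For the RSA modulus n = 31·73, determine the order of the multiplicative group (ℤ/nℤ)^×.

2160

For distinct primes, φ(pq) = (p−1)(q−1) = 30 × 72 = 2160.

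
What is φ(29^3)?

φ(24389) = 24389 · (1 − 1/29)
       = 24389 · 28/29 = 23548.

23548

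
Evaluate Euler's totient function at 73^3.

φ(389017) = 389017 · (1 − 1/73)
       = 389017 · 72/73 = 383688.

383688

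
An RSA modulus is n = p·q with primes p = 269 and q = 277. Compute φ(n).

φ(269) = 269 − 1 = 268.
φ(277) = 277 − 1 = 276.
Multiply: 268 · 276 = 73968.

73968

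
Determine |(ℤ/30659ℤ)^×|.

First factor: 30659 = 23 · 31 · 43.
φ(30659) = 30659 · (1 − 1/23) · (1 − 1/31) · (1 − 1/43)
       = 30659 · 27720/30659 = 27720.

27720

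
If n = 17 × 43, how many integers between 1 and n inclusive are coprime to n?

672

φ(17) = 17 − 1 = 16.
φ(43) = 43 − 1 = 42.
φ(731) = 16 × 42 = 672.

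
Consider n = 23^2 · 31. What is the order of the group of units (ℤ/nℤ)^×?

φ(16399) = 16399 · (1 − 1/23) · (1 − 1/31)
       = 16399 · 660/713 = 15180.

15180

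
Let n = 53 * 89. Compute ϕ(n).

φ(4717) = 4717 · (1 − 1/53) · (1 − 1/89)
       = 4717 · 4576/4717 = 4576.

4576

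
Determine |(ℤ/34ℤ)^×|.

16

Prime factorization: 34 = 2 * 17.
φ(34) = 34 · (1 − 1/2) · (1 − 1/17)
       = 34 · 16/34 = 16.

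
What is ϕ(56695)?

39424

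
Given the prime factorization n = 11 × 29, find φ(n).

280

φ(319) = 319 · (1 − 1/11) · (1 − 1/29)
       = 319 · 280/319 = 280.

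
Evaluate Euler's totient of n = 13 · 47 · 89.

48576

φ(54379) = 54379 · (1 − 1/13) · (1 − 1/47) · (1 − 1/89)
       = 54379 · 48576/54379 = 48576.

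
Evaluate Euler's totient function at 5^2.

20

φ(25) = 25 · (1 − 1/5)
       = 25 · 4/5 = 20.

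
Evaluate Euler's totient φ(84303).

48384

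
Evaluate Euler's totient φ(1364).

Prime factorization: 1364 = 2^2 · 11 · 31.
φ(1364) = 1364 · (1 − 1/2) · (1 − 1/11) · (1 − 1/31)
       = 1364 · 300/682 = 600.

600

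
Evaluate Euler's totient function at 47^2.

2162

φ(2209) = 2209 · (1 − 1/47)
       = 2209 · 46/47 = 2162.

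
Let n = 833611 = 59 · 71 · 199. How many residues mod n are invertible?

φ(59) = 59 − 1 = 58.
φ(71) = 71 − 1 = 70.
φ(199) = 199 − 1 = 198.
Since φ is multiplicative, φ(833611) = 58 · 70 · 198 = 803880.

803880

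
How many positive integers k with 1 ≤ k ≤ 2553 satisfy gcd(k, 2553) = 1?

1584

Prime factorization: 2553 = 3 · 23 · 37.
φ(3) = 3 − 1 = 2.
φ(23) = 23 − 1 = 22.
φ(37) = 37 − 1 = 36.
φ(2553) = 2 × 22 × 36 = 1584.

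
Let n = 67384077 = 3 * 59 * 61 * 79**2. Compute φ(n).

φ(67384077) = 67384077 · (1 − 1/3) · (1 − 1/59) · (1 − 1/61) · (1 − 1/79)
       = 67384077 · 542880/852963 = 42887520.

42887520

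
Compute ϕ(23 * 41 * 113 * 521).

φ(55517239) = 55517239 · (1 − 1/23) · (1 − 1/41) · (1 − 1/113) · (1 − 1/521)
       = 55517239 · 51251200/55517239 = 51251200.

51251200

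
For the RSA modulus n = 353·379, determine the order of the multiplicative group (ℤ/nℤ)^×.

133056

For distinct primes, φ(pq) = (p−1)(q−1) = 352 × 378 = 133056.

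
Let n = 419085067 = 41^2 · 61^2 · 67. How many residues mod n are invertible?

φ(419085067) = 419085067 · (1 − 1/41) · (1 − 1/61) · (1 − 1/67)
       = 419085067 · 158400/167567 = 396158400.

396158400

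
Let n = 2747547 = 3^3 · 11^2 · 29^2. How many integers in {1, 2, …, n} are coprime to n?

1607760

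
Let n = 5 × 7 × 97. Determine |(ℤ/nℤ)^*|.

φ(3395) = 3395 · (1 − 1/5) · (1 − 1/7) · (1 − 1/97)
       = 3395 · 2304/3395 = 2304.

2304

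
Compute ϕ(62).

30

First factor: 62 = 2 · 31.
φ(62) = 62 · (1 − 1/2) · (1 − 1/31)
       = 62 · 30/62 = 30.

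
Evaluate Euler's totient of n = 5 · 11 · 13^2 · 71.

φ(659945) = 659945 · (1 − 1/5) · (1 − 1/11) · (1 − 1/13) · (1 − 1/71)
       = 659945 · 33600/50765 = 436800.

436800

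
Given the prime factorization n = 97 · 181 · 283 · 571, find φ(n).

2777587200

φ(97) = 97 − 1 = 96.
φ(181) = 181 − 1 = 180.
φ(283) = 283 − 1 = 282.
φ(571) = 571 − 1 = 570.
Multiply: 96 · 180 · 282 · 570 = 2777587200.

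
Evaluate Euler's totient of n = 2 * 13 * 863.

φ(2) = 2 − 1 = 1.
φ(13) = 13 − 1 = 12.
φ(863) = 863 − 1 = 862.
φ(22438) = 1 × 12 × 862 = 10344.

10344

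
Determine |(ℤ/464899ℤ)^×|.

394240

First factor: 464899 = 17 × 23 × 29 × 41.
φ(464899) = 464899 · (1 − 1/17) · (1 − 1/23) · (1 − 1/29) · (1 − 1/41)
       = 464899 · 394240/464899 = 394240.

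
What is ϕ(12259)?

Factor 12259: 12259 = 13 · 23 · 41.
φ(12259) = 12259 · (1 − 1/13) · (1 − 1/23) · (1 − 1/41)
       = 12259 · 10560/12259 = 10560.

10560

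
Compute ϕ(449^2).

φ(449^2) = 449^2 − 449^1 = 201601 − 449 = 201152.

201152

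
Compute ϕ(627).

360

Prime factorization: 627 = 3 · 11 · 19.
φ(3) = 3 − 1 = 2.
φ(11) = 11 − 1 = 10.
φ(19) = 19 − 1 = 18.
Since φ is multiplicative, φ(627) = 2 · 10 · 18 = 360.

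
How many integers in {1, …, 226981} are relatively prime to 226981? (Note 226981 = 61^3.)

φ(61^3) = 61^3 − 61^2 = 226981 − 3721 = 223260.

223260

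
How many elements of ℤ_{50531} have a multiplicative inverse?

44616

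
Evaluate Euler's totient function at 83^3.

564898

φ(83^3) = 83^2·(83−1) = 6889·82 = 564898.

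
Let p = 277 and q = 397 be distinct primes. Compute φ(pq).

φ(pq) = (p−1)(q−1) = 276 · 396 = 109296.

109296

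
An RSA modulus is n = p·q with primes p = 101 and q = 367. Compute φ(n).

36600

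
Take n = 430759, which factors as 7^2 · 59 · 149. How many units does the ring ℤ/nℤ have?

φ(430759) = 430759 · (1 − 1/7) · (1 − 1/59) · (1 − 1/149)
       = 430759 · 51504/61537 = 360528.

360528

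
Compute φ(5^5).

2500

φ(5^5) = 5^5 − 5^4 = 3125 − 625 = 2500.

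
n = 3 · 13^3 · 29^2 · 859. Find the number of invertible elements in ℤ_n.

2825798976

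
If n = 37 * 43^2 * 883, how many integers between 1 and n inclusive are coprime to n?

φ(60408679) = 60408679 · (1 − 1/37) · (1 − 1/43) · (1 − 1/883)
       = 60408679 · 1333584/1404853 = 57344112.

57344112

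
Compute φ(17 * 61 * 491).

φ(17) = 17 − 1 = 16.
φ(61) = 61 − 1 = 60.
φ(491) = 491 − 1 = 490.
Since φ is multiplicative, φ(509167) = 16 · 60 · 490 = 470400.

470400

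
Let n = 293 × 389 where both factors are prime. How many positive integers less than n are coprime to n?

For distinct primes, φ(pq) = (p−1)(q−1) = 292 × 388 = 113296.

113296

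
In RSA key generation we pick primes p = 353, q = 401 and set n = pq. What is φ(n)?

φ(n) = (p − 1)(q − 1) = (353−1)(401−1) = 352·400 = 140800.

140800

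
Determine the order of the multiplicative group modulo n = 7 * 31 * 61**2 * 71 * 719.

φ(41219872393) = 41219872393 · (1 − 1/7) · (1 − 1/31) · (1 − 1/61) · (1 − 1/71) · (1 − 1/719)
       = 41219872393 · 542808000/675735613 = 33111288000.

33111288000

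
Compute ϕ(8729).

Factor 8729: 8729 = 7 · 29 · 43.
φ(7) = 7 − 1 = 6.
φ(29) = 29 − 1 = 28.
φ(43) = 43 − 1 = 42.
φ(8729) = 6 × 28 × 42 = 7056.

7056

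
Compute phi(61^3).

φ(61^3) = 61^2·(61−1) = 3721·60 = 223260.

223260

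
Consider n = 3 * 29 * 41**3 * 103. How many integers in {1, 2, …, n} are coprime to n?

φ(3) = 3 − 1 = 2.
φ(29) = 29 − 1 = 28.
φ(41^3) = 41^2·(41−1) = 1681·40 = 67240.
φ(103) = 103 − 1 = 102.
Multiply: 2 · 28 · 67240 · 102 = 384074880.

384074880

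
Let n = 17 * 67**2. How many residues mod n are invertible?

φ(17) = 17 − 1 = 16.
φ(67^2) = 67^1·(67−1) = 67·66 = 4422.
φ(76313) = 16 × 4422 = 70752.

70752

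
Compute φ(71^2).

4970

φ(71^2) = 71^2 − 71^1 = 5041 − 71 = 4970.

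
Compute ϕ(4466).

Factor 4466: 4466 = 2 × 7 × 11 × 29.
φ(2) = 2 − 1 = 1.
φ(7) = 7 − 1 = 6.
φ(11) = 11 − 1 = 10.
φ(29) = 29 − 1 = 28.
Since φ is multiplicative, φ(4466) = 1 · 6 · 10 · 28 = 1680.

1680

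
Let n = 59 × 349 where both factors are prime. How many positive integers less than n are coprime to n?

φ(59) = 59 − 1 = 58.
φ(349) = 349 − 1 = 348.
Since φ is multiplicative, φ(20591) = 58 · 348 = 20184.

20184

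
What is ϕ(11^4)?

φ(11^4) = 11^3·(11−1) = 1331·10 = 13310.

13310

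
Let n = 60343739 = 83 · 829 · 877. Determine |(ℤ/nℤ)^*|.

φ(83) = 83 − 1 = 82.
φ(829) = 829 − 1 = 828.
φ(877) = 877 − 1 = 876.
φ(60343739) = 82 × 828 × 876 = 59476896.

59476896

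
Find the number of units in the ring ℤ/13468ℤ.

Prime factorization: 13468 = 2^2 × 7 × 13 × 37.
φ(2^2) = 2^1·(2−1) = 2·1 = 2.
φ(7) = 7 − 1 = 6.
φ(13) = 13 − 1 = 12.
φ(37) = 37 − 1 = 36.
φ(13468) = 2 × 6 × 12 × 36 = 5184.

5184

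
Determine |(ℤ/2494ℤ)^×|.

2494 = 2 × 29 × 43.
φ(2) = 2 − 1 = 1.
φ(29) = 29 − 1 = 28.
φ(43) = 43 − 1 = 42.
φ(2494) = 1 × 28 × 42 = 1176.

1176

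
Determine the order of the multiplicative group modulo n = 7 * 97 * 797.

φ(541163) = 541163 · (1 − 1/7) · (1 − 1/97) · (1 − 1/797)
       = 541163 · 458496/541163 = 458496.

458496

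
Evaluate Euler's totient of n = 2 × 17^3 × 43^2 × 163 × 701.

φ(2) = 2 − 1 = 1.
φ(17^3) = 17^3 − 17^2 = 4913 − 289 = 4624.
φ(43^2) = 43^2 − 43^1 = 1849 − 43 = 1806.
φ(163) = 163 − 1 = 162.
φ(701) = 701 − 1 = 700.
Multiply: 1 · 4624 · 1806 · 162 · 700 = 946997049600.

946997049600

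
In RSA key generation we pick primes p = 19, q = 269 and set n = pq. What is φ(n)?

For distinct primes, φ(pq) = (p−1)(q−1) = 18 × 268 = 4824.

4824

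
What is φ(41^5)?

113030440

φ(115856201) = 115856201 · (1 − 1/41)
       = 115856201 · 40/41 = 113030440.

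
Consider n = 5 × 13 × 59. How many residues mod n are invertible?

2784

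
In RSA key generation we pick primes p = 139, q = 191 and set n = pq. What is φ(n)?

26220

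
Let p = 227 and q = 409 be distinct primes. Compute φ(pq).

φ(n) = (p − 1)(q − 1) = (227−1)(409−1) = 226·408 = 92208.

92208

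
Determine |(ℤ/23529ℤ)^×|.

13200

Prime factorization: 23529 = 3 · 11 · 23 · 31.
φ(23529) = 23529 · (1 − 1/3) · (1 − 1/11) · (1 − 1/23) · (1 − 1/31)
       = 23529 · 13200/23529 = 13200.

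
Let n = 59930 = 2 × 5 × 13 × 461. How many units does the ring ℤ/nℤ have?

22080

φ(59930) = 59930 · (1 − 1/2) · (1 − 1/5) · (1 − 1/13) · (1 − 1/461)
       = 59930 · 22080/59930 = 22080.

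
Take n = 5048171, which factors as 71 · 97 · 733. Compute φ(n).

4919040

φ(5048171) = 5048171 · (1 − 1/71) · (1 − 1/97) · (1 − 1/733)
       = 5048171 · 4919040/5048171 = 4919040.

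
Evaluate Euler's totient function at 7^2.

42

φ(7^2) = 7^1·(7−1) = 7·6 = 42.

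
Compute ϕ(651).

First factor: 651 = 3 · 7 · 31.
φ(651) = 651 · (1 − 1/3) · (1 − 1/7) · (1 − 1/31)
       = 651 · 360/651 = 360.

360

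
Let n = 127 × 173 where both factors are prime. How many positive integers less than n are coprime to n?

21672

φ(127) = 127 − 1 = 126.
φ(173) = 173 − 1 = 172.
Since φ is multiplicative, φ(21971) = 126 · 172 = 21672.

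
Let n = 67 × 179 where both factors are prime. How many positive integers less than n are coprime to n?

11748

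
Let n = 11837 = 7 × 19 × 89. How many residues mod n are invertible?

φ(7) = 7 − 1 = 6.
φ(19) = 19 − 1 = 18.
φ(89) = 89 − 1 = 88.
φ(11837) = 6 × 18 × 88 = 9504.

9504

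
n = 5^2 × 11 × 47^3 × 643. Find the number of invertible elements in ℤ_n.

13047237600

φ(5^2) = 5^1·(5−1) = 5·4 = 20.
φ(11) = 11 − 1 = 10.
φ(47^3) = 47^2·(47−1) = 2209·46 = 101614.
φ(643) = 643 − 1 = 642.
φ(18358501975) = 20 × 10 × 101614 × 642 = 13047237600.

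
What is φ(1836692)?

Factor 1836692: 1836692 = 2**2 * 11 * 13**3 * 19.
φ(2^2) = 2^1·(2−1) = 2·1 = 2.
φ(11) = 11 − 1 = 10.
φ(13^3) = 13^2·(13−1) = 169·12 = 2028.
φ(19) = 19 − 1 = 18.
φ(1836692) = 2 × 10 × 2028 × 18 = 730080.

730080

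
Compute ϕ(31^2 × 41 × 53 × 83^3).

φ(1194035918111) = 1194035918111 · (1 − 1/31) · (1 − 1/41) · (1 − 1/53) · (1 − 1/83)
       = 1194035918111 · 5116800/5591129 = 1092738691200.

1092738691200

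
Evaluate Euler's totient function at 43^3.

77658

φ(79507) = 79507 · (1 − 1/43)
       = 79507 · 42/43 = 77658.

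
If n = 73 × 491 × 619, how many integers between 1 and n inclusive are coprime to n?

21803040

φ(73) = 73 − 1 = 72.
φ(491) = 491 − 1 = 490.
φ(619) = 619 − 1 = 618.
Multiply: 72 · 490 · 618 = 21803040.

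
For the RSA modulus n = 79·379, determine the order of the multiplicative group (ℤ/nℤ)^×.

φ(79) = 79 − 1 = 78.
φ(379) = 379 − 1 = 378.
φ(29941) = 78 × 378 = 29484.

29484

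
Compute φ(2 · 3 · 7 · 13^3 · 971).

φ(2) = 2 − 1 = 1.
φ(3) = 3 − 1 = 2.
φ(7) = 7 − 1 = 6.
φ(13^3) = 13^3 − 13^2 = 2197 − 169 = 2028.
φ(971) = 971 − 1 = 970.
Multiply: 1 · 2 · 6 · 2028 · 970 = 23605920.

23605920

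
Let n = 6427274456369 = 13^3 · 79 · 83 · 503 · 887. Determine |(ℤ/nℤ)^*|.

φ(13^3) = 13^3 − 13^2 = 2197 − 169 = 2028.
φ(79) = 79 − 1 = 78.
φ(83) = 83 − 1 = 82.
φ(503) = 503 − 1 = 502.
φ(887) = 887 − 1 = 886.
Multiply: 2028 · 78 · 82 · 502 · 886 = 5769176751936.

5769176751936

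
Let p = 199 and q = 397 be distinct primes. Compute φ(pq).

78408

φ(n) = (p − 1)(q − 1) = (199−1)(397−1) = 198·396 = 78408.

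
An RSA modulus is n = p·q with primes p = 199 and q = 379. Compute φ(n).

74844

φ(pq) = (p−1)(q−1) = 198 · 378 = 74844.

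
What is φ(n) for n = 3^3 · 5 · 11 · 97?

69120

φ(144045) = 144045 · (1 − 1/3) · (1 − 1/5) · (1 − 1/11) · (1 − 1/97)
       = 144045 · 7680/16005 = 69120.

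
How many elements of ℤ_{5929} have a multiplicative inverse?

First factor: 5929 = 7**2 · 11**2.
φ(5929) = 5929 · (1 − 1/7) · (1 − 1/11)
       = 5929 · 60/77 = 4620.

4620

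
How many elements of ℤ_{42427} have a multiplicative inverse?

First factor: 42427 = 7 · 11 · 19 · 29.
φ(7) = 7 − 1 = 6.
φ(11) = 11 − 1 = 10.
φ(19) = 19 − 1 = 18.
φ(29) = 29 − 1 = 28.
Since φ is multiplicative, φ(42427) = 6 · 10 · 18 · 28 = 30240.

30240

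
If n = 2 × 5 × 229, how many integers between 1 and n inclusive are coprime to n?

912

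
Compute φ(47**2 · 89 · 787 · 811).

121128384960

φ(125481964457) = 125481964457 · (1 − 1/47) · (1 − 1/89) · (1 − 1/787) · (1 − 1/811)
       = 125481964457 · 2577199680/2669829031 = 121128384960.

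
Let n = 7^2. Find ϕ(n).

φ(7^2) = 7^1·(7−1) = 7·6 = 42.

42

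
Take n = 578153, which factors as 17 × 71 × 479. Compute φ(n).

φ(578153) = 578153 · (1 − 1/17) · (1 − 1/71) · (1 − 1/479)
       = 578153 · 535360/578153 = 535360.

535360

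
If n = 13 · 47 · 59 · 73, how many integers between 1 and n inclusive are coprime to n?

2305152

φ(13) = 13 − 1 = 12.
φ(47) = 47 − 1 = 46.
φ(59) = 59 − 1 = 58.
φ(73) = 73 − 1 = 72.
Since φ is multiplicative, φ(2631577) = 12 · 46 · 58 · 72 = 2305152.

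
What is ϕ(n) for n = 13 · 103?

φ(1339) = 1339 · (1 − 1/13) · (1 − 1/103)
       = 1339 · 1224/1339 = 1224.

1224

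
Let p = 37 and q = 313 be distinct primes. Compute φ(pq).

φ(11581) = 11581 · (1 − 1/37) · (1 − 1/313)
       = 11581 · 11232/11581 = 11232.

11232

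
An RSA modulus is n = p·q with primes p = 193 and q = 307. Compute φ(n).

58752

φ(pq) = (p−1)(q−1) = 192 · 306 = 58752.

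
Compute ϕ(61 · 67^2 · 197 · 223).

11544603840

φ(61) = 61 − 1 = 60.
φ(67^2) = 67^1·(67−1) = 67·66 = 4422.
φ(197) = 197 − 1 = 196.
φ(223) = 223 − 1 = 222.
Since φ is multiplicative, φ(12029581799) = 60 · 4422 · 196 · 222 = 11544603840.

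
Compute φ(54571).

48400

54571 = 11^3 · 41.
φ(11^3) = 11^3 − 11^2 = 1331 − 121 = 1210.
φ(41) = 41 − 1 = 40.
Multiply: 1210 · 40 = 48400.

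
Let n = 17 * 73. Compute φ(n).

φ(17) = 17 − 1 = 16.
φ(73) = 73 − 1 = 72.
φ(1241) = 16 × 72 = 1152.

1152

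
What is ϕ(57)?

First factor: 57 = 3 × 19.
φ(57) = 57 · (1 − 1/3) · (1 − 1/19)
       = 57 · 36/57 = 36.

36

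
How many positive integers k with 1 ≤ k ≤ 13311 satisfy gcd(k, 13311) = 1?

Prime factorization: 13311 = 3^3 · 17 · 29.
φ(13311) = 13311 · (1 − 1/3) · (1 − 1/17) · (1 − 1/29)
       = 13311 · 896/1479 = 8064.

8064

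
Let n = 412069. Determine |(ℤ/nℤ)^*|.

Factor 412069: 412069 = 7 · 37^2 · 43.
φ(7) = 7 − 1 = 6.
φ(37^2) = 37^1·(37−1) = 37·36 = 1332.
φ(43) = 43 − 1 = 42.
φ(412069) = 6 × 1332 × 42 = 335664.

335664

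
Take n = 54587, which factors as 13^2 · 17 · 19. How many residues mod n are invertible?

φ(54587) = 54587 · (1 − 1/13) · (1 − 1/17) · (1 − 1/19)
       = 54587 · 3456/4199 = 44928.

44928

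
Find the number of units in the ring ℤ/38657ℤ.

35280

Prime factorization: 38657 = 29 · 31 · 43.
φ(29) = 29 − 1 = 28.
φ(31) = 31 − 1 = 30.
φ(43) = 43 − 1 = 42.
φ(38657) = 28 × 30 × 42 = 35280.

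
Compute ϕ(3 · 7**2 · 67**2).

371448

φ(659883) = 659883 · (1 − 1/3) · (1 − 1/7) · (1 − 1/67)
       = 659883 · 792/1407 = 371448.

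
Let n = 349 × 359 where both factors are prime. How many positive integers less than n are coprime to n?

124584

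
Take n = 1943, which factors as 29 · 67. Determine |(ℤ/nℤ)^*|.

φ(1943) = 1943 · (1 − 1/29) · (1 − 1/67)
       = 1943 · 1848/1943 = 1848.

1848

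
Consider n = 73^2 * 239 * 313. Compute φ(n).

φ(398646503) = 398646503 · (1 − 1/73) · (1 − 1/239) · (1 − 1/313)
       = 398646503 · 5346432/5460911 = 390289536.

390289536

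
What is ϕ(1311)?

First factor: 1311 = 3 × 19 × 23.
φ(3) = 3 − 1 = 2.
φ(19) = 19 − 1 = 18.
φ(23) = 23 − 1 = 22.
Since φ is multiplicative, φ(1311) = 2 · 18 · 22 = 792.

792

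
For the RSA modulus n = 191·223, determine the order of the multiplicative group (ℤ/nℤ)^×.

42180

φ(42593) = 42593 · (1 − 1/191) · (1 − 1/223)
       = 42593 · 42180/42593 = 42180.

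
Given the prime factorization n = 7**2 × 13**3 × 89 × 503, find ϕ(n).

3762734976

φ(7^2) = 7^1·(7−1) = 7·6 = 42.
φ(13^3) = 13^2·(13−1) = 169·12 = 2028.
φ(89) = 89 − 1 = 88.
φ(503) = 503 − 1 = 502.
Since φ is multiplicative, φ(4819301851) = 42 · 2028 · 88 · 502 = 3762734976.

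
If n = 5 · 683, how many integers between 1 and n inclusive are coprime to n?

2728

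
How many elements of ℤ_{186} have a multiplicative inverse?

Factor 186: 186 = 2 · 3 · 31.
φ(186) = 186 · (1 − 1/2) · (1 − 1/3) · (1 − 1/31)
       = 186 · 60/186 = 60.

60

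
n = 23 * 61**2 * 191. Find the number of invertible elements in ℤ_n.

15298800

φ(23) = 23 − 1 = 22.
φ(61^2) = 61^1·(61−1) = 61·60 = 3660.
φ(191) = 191 − 1 = 190.
Multiply: 22 · 3660 · 190 = 15298800.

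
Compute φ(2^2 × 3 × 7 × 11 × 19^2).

φ(2^2) = 2^1·(2−1) = 2·1 = 2.
φ(3) = 3 − 1 = 2.
φ(7) = 7 − 1 = 6.
φ(11) = 11 − 1 = 10.
φ(19^2) = 19^2 − 19^1 = 361 − 19 = 342.
Multiply: 2 · 2 · 6 · 10 · 342 = 82080.

82080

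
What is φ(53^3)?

φ(53^3) = 53^3 − 53^2 = 148877 − 2809 = 146068.

146068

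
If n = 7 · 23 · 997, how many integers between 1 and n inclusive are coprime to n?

φ(7) = 7 − 1 = 6.
φ(23) = 23 − 1 = 22.
φ(997) = 997 − 1 = 996.
Multiply: 6 · 22 · 996 = 131472.

131472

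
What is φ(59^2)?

φ(3481) = 3481 · (1 − 1/59)
       = 3481 · 58/59 = 3422.

3422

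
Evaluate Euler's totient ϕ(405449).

405449 = 11 · 29 · 31 · 41.
φ(11) = 11 − 1 = 10.
φ(29) = 29 − 1 = 28.
φ(31) = 31 − 1 = 30.
φ(41) = 41 − 1 = 40.
φ(405449) = 10 × 28 × 30 × 40 = 336000.

336000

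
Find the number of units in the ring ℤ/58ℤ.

28

First factor: 58 = 2 × 29.
φ(58) = 58 · (1 − 1/2) · (1 − 1/29)
       = 58 · 28/58 = 28.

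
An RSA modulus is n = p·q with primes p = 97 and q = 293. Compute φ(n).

28032

φ(pq) = (p−1)(q−1) = 96 · 292 = 28032.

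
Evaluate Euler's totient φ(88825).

Prime factorization: 88825 = 5^2 × 11 × 17 × 19.
φ(88825) = 88825 · (1 − 1/5) · (1 − 1/11) · (1 − 1/17) · (1 − 1/19)
       = 88825 · 11520/17765 = 57600.

57600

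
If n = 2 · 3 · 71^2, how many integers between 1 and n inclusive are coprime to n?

9940

φ(30246) = 30246 · (1 − 1/2) · (1 − 1/3) · (1 − 1/71)
       = 30246 · 140/426 = 9940.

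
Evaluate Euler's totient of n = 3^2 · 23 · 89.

11616

φ(18423) = 18423 · (1 − 1/3) · (1 − 1/23) · (1 − 1/89)
       = 18423 · 3872/6141 = 11616.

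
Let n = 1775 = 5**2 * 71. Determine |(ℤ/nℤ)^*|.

1400

φ(1775) = 1775 · (1 − 1/5) · (1 − 1/71)
       = 1775 · 280/355 = 1400.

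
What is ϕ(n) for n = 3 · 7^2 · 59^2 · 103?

φ(3) = 3 − 1 = 2.
φ(7^2) = 7^2 − 7^1 = 49 − 7 = 42.
φ(59^2) = 59^2 − 59^1 = 3481 − 59 = 3422.
φ(103) = 103 − 1 = 102.
Since φ is multiplicative, φ(52705821) = 2 · 42 · 3422 · 102 = 29319696.

29319696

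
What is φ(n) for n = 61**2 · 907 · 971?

3216481200

φ(61^2) = 61^2 − 61^1 = 3721 − 61 = 3660.
φ(907) = 907 − 1 = 906.
φ(971) = 971 − 1 = 970.
φ(3277073537) = 3660 × 906 × 970 = 3216481200.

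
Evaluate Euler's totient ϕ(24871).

17280

24871 = 7 · 11 · 17 · 19.
φ(24871) = 24871 · (1 − 1/7) · (1 − 1/11) · (1 − 1/17) · (1 − 1/19)
       = 24871 · 17280/24871 = 17280.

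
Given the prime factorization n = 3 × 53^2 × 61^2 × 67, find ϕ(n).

1331478720

φ(3) = 3 − 1 = 2.
φ(53^2) = 53^2 − 53^1 = 2809 − 53 = 2756.
φ(61^2) = 61^1·(61−1) = 61·60 = 3660.
φ(67) = 67 − 1 = 66.
Multiply: 2 · 2756 · 3660 · 66 = 1331478720.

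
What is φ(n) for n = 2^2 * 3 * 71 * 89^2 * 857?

φ(2^2) = 2^2 − 2^1 = 4 − 2 = 2.
φ(3) = 3 − 1 = 2.
φ(71) = 71 − 1 = 70.
φ(89^2) = 89^1·(89−1) = 89·88 = 7832.
φ(857) = 857 − 1 = 856.
Since φ is multiplicative, φ(5783629044) = 2 · 2 · 70 · 7832 · 856 = 1877173760.

1877173760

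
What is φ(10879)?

Prime factorization: 10879 = 11 × 23 × 43.
φ(10879) = 10879 · (1 − 1/11) · (1 − 1/23) · (1 − 1/43)
       = 10879 · 9240/10879 = 9240.

9240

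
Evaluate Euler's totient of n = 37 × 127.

4536

φ(4699) = 4699 · (1 − 1/37) · (1 − 1/127)
       = 4699 · 4536/4699 = 4536.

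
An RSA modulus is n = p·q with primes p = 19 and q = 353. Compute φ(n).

6336

φ(19) = 19 − 1 = 18.
φ(353) = 353 − 1 = 352.
φ(6707) = 18 × 352 = 6336.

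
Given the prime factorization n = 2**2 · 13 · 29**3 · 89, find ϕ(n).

φ(2^2) = 2^1·(2−1) = 2·1 = 2.
φ(13) = 13 − 1 = 12.
φ(29^3) = 29^2·(29−1) = 841·28 = 23548.
φ(89) = 89 − 1 = 88.
Multiply: 2 · 12 · 23548 · 88 = 49733376.

49733376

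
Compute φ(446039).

369600

Prime factorization: 446039 = 11 × 23 × 41 × 43.
φ(11) = 11 − 1 = 10.
φ(23) = 23 − 1 = 22.
φ(41) = 41 − 1 = 40.
φ(43) = 43 − 1 = 42.
Multiply: 10 · 22 · 40 · 42 = 369600.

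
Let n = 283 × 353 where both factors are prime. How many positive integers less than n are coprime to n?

φ(n) = (p − 1)(q − 1) = (283−1)(353−1) = 282·352 = 99264.

99264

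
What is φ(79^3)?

486798

φ(79^3) = 79^2·(79−1) = 6241·78 = 486798.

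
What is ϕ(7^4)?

φ(2401) = 2401 · (1 − 1/7)
       = 2401 · 6/7 = 2058.

2058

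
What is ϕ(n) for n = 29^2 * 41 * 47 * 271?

φ(29^2) = 29^2 − 29^1 = 841 − 29 = 812.
φ(41) = 41 − 1 = 40.
φ(47) = 47 − 1 = 46.
φ(271) = 271 − 1 = 270.
Multiply: 812 · 40 · 46 · 270 = 403401600.

403401600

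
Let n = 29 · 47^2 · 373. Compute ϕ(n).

22519392

φ(29) = 29 − 1 = 28.
φ(47^2) = 47^2 − 47^1 = 2209 − 47 = 2162.
φ(373) = 373 − 1 = 372.
Since φ is multiplicative, φ(23894753) = 28 · 2162 · 372 = 22519392.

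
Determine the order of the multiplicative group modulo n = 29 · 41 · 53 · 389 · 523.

11795696640

φ(12820619599) = 12820619599 · (1 − 1/29) · (1 − 1/41) · (1 − 1/53) · (1 − 1/389) · (1 − 1/523)
       = 12820619599 · 11795696640/12820619599 = 11795696640.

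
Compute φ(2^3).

4

φ(2^3) = 2^3 − 2^2 = 8 − 4 = 4.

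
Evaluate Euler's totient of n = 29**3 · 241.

φ(29^3) = 29^3 − 29^2 = 24389 − 841 = 23548.
φ(241) = 241 − 1 = 240.
φ(5877749) = 23548 × 240 = 5651520.

5651520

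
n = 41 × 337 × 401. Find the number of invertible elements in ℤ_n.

φ(5540617) = 5540617 · (1 − 1/41) · (1 − 1/337) · (1 − 1/401)
       = 5540617 · 5376000/5540617 = 5376000.

5376000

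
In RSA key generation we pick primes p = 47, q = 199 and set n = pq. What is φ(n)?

9108

φ(pq) = (p−1)(q−1) = 46 · 198 = 9108.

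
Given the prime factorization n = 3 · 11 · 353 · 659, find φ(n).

φ(7676691) = 7676691 · (1 − 1/3) · (1 − 1/11) · (1 − 1/353) · (1 − 1/659)
       = 7676691 · 4632320/7676691 = 4632320.

4632320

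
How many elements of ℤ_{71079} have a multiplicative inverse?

Factor 71079: 71079 = 3 · 19 · 29 · 43.
φ(3) = 3 − 1 = 2.
φ(19) = 19 − 1 = 18.
φ(29) = 29 − 1 = 28.
φ(43) = 43 − 1 = 42.
Since φ is multiplicative, φ(71079) = 2 · 18 · 28 · 42 = 42336.

42336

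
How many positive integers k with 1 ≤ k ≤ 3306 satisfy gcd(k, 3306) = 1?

1008

3306 = 2 · 3 · 19 · 29.
φ(2) = 2 − 1 = 1.
φ(3) = 3 − 1 = 2.
φ(19) = 19 − 1 = 18.
φ(29) = 29 − 1 = 28.
Since φ is multiplicative, φ(3306) = 1 · 2 · 18 · 28 = 1008.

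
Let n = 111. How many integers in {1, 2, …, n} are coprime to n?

111 = 3 · 37.
φ(3) = 3 − 1 = 2.
φ(37) = 37 − 1 = 36.
Since φ is multiplicative, φ(111) = 2 · 36 = 72.

72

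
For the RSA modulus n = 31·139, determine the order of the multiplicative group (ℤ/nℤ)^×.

4140

φ(pq) = (p−1)(q−1) = 30 · 138 = 4140.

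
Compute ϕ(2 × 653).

φ(2) = 2 − 1 = 1.
φ(653) = 653 − 1 = 652.
Multiply: 1 · 652 = 652.

652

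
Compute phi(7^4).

2058

φ(2401) = 2401 · (1 − 1/7)
       = 2401 · 6/7 = 2058.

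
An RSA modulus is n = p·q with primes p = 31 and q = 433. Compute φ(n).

φ(n) = (p − 1)(q − 1) = (31−1)(433−1) = 30·432 = 12960.

12960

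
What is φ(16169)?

14256

16169 = 19 · 23 · 37.
φ(19) = 19 − 1 = 18.
φ(23) = 23 − 1 = 22.
φ(37) = 37 − 1 = 36.
Since φ is multiplicative, φ(16169) = 18 · 22 · 36 = 14256.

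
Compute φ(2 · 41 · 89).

3520

φ(7298) = 7298 · (1 − 1/2) · (1 − 1/41) · (1 − 1/89)
       = 7298 · 3520/7298 = 3520.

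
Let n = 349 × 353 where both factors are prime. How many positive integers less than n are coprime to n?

122496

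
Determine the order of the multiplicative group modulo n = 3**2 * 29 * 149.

24864

φ(38889) = 38889 · (1 − 1/3) · (1 − 1/29) · (1 − 1/149)
       = 38889 · 8288/12963 = 24864.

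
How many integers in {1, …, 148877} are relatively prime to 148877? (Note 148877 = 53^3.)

φ(53^3) = 53^3 − 53^2 = 148877 − 2809 = 146068.

146068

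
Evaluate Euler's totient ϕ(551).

504

Factor 551: 551 = 19 · 29.
φ(551) = 551 · (1 − 1/19) · (1 − 1/29)
       = 551 · 504/551 = 504.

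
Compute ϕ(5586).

Prime factorization: 5586 = 2 · 3 · 7^2 · 19.
φ(5586) = 5586 · (1 − 1/2) · (1 − 1/3) · (1 − 1/7) · (1 − 1/19)
       = 5586 · 216/798 = 1512.

1512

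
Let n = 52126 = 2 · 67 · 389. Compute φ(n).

25608

φ(2) = 2 − 1 = 1.
φ(67) = 67 − 1 = 66.
φ(389) = 389 − 1 = 388.
Multiply: 1 · 66 · 388 = 25608.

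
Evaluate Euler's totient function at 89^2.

7832

φ(7921) = 7921 · (1 − 1/89)
       = 7921 · 88/89 = 7832.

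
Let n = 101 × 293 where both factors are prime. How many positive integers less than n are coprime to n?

For distinct primes, φ(pq) = (p−1)(q−1) = 100 × 292 = 29200.

29200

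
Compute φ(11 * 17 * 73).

φ(11) = 11 − 1 = 10.
φ(17) = 17 − 1 = 16.
φ(73) = 73 − 1 = 72.
Since φ is multiplicative, φ(13651) = 10 · 16 · 72 = 11520.

11520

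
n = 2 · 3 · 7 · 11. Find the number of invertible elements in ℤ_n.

φ(2) = 2 − 1 = 1.
φ(3) = 3 − 1 = 2.
φ(7) = 7 − 1 = 6.
φ(11) = 11 − 1 = 10.
φ(462) = 1 × 2 × 6 × 10 = 120.

120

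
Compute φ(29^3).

23548

φ(24389) = 24389 · (1 − 1/29)
       = 24389 · 28/29 = 23548.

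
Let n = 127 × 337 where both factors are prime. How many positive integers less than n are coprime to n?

φ(42799) = 42799 · (1 − 1/127) · (1 − 1/337)
       = 42799 · 42336/42799 = 42336.

42336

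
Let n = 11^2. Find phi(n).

φ(11^2) = 11^2 − 11^1 = 121 − 11 = 110.

110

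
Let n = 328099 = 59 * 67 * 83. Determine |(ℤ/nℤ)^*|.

313896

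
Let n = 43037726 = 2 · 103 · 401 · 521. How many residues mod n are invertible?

21216000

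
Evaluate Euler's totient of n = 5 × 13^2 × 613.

381888

φ(517985) = 517985 · (1 − 1/5) · (1 − 1/13) · (1 − 1/613)
       = 517985 · 29376/39845 = 381888.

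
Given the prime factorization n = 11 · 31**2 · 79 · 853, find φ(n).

618040800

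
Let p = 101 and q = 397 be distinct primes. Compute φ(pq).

39600

φ(40097) = 40097 · (1 − 1/101) · (1 − 1/397)
       = 40097 · 39600/40097 = 39600.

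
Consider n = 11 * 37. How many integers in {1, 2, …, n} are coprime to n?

360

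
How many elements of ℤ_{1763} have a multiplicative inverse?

1680

First factor: 1763 = 41 · 43.
φ(1763) = 1763 · (1 − 1/41) · (1 − 1/43)
       = 1763 · 1680/1763 = 1680.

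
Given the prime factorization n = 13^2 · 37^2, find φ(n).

φ(13^2) = 13^2 − 13^1 = 169 − 13 = 156.
φ(37^2) = 37^2 − 37^1 = 1369 − 37 = 1332.
Since φ is multiplicative, φ(231361) = 156 · 1332 = 207792.

207792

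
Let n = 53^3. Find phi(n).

146068

φ(148877) = 148877 · (1 − 1/53)
       = 148877 · 52/53 = 146068.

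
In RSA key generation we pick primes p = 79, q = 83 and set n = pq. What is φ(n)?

6396

φ(79) = 79 − 1 = 78.
φ(83) = 83 − 1 = 82.
Since φ is multiplicative, φ(6557) = 78 · 82 = 6396.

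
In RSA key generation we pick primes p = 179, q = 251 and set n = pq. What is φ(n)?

44500

φ(n) = (p − 1)(q − 1) = (179−1)(251−1) = 178·250 = 44500.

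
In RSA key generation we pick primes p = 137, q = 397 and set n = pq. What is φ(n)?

53856

φ(54389) = 54389 · (1 − 1/137) · (1 − 1/397)
       = 54389 · 53856/54389 = 53856.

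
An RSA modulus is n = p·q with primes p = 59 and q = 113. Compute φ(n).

6496

For distinct primes, φ(pq) = (p−1)(q−1) = 58 × 112 = 6496.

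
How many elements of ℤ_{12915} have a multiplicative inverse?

5760

Prime factorization: 12915 = 3^2 * 5 * 7 * 41.
φ(3^2) = 3^1·(3−1) = 3·2 = 6.
φ(5) = 5 − 1 = 4.
φ(7) = 7 − 1 = 6.
φ(41) = 41 − 1 = 40.
φ(12915) = 6 × 4 × 6 × 40 = 5760.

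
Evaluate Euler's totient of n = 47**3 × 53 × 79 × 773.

φ(47^3) = 47^2·(47−1) = 2209·46 = 101614.
φ(53) = 53 − 1 = 52.
φ(79) = 79 − 1 = 78.
φ(773) = 773 − 1 = 772.
Multiply: 101614 · 52 · 78 · 772 = 318177008448.

318177008448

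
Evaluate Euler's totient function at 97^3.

903264

φ(97^3) = 97^3 − 97^2 = 912673 − 9409 = 903264.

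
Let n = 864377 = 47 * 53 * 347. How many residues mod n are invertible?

827632

φ(864377) = 864377 · (1 − 1/47) · (1 − 1/53) · (1 − 1/347)
       = 864377 · 827632/864377 = 827632.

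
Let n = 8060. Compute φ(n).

2880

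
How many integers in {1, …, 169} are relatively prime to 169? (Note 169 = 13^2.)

156

φ(169) = 169 · (1 − 1/13)
       = 169 · 12/13 = 156.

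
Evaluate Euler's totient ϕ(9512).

4480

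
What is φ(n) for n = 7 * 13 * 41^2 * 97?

11335680

φ(7) = 7 − 1 = 6.
φ(13) = 13 − 1 = 12.
φ(41^2) = 41^2 − 41^1 = 1681 − 41 = 1640.
φ(97) = 97 − 1 = 96.
φ(14838187) = 6 × 12 × 1640 × 96 = 11335680.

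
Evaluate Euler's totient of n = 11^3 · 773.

934120

φ(11^3) = 11^3 − 11^2 = 1331 − 121 = 1210.
φ(773) = 773 − 1 = 772.
Since φ is multiplicative, φ(1028863) = 1210 · 772 = 934120.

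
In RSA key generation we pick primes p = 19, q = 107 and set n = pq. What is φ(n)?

φ(2033) = 2033 · (1 − 1/19) · (1 − 1/107)
       = 2033 · 1908/2033 = 1908.

1908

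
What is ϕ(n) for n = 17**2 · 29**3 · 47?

φ(331275787) = 331275787 · (1 − 1/17) · (1 − 1/29) · (1 − 1/47)
       = 331275787 · 20608/23171 = 294632576.

294632576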